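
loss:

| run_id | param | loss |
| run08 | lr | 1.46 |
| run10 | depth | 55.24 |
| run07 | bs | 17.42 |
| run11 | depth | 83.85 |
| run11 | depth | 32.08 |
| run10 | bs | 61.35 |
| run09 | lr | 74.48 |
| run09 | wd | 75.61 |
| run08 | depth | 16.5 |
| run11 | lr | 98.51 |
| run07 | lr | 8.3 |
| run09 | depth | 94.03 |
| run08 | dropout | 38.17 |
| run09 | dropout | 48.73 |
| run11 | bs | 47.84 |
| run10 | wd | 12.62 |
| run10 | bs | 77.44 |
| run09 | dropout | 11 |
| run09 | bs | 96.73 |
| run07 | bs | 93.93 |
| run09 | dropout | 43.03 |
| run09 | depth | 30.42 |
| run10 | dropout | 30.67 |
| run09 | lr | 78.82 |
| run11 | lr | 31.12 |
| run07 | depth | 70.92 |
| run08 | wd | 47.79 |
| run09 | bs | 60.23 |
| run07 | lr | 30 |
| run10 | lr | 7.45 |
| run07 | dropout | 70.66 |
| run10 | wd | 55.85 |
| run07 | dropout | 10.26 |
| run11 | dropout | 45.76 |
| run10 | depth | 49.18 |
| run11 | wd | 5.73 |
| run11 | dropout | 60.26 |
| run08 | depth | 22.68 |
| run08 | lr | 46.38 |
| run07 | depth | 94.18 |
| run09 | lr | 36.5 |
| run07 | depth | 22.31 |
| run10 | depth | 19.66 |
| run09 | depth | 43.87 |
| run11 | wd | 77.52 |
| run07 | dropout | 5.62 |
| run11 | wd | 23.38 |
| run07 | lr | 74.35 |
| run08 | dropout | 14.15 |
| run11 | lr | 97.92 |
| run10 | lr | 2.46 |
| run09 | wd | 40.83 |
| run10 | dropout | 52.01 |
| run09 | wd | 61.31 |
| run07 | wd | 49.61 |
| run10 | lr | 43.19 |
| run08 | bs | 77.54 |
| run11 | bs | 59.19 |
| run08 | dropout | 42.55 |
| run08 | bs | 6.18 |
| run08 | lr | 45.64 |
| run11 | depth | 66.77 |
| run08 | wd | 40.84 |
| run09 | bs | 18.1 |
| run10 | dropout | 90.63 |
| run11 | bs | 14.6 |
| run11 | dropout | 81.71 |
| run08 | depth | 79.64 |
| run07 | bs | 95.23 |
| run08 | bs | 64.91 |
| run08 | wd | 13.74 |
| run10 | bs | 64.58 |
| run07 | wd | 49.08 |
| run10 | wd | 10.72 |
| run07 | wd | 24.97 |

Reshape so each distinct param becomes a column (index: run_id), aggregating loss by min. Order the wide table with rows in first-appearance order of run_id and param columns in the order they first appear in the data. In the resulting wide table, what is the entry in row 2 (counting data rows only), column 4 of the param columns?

With rows in first-appearance order of run_id, row 2 is run_id=run10. param columns in first-appearance order: lr, depth, bs, wd, dropout; column 4 is wd.
Long rows with run_id=run10, param=wd: min(12.62, 55.85, 10.72) = 10.72.

10.72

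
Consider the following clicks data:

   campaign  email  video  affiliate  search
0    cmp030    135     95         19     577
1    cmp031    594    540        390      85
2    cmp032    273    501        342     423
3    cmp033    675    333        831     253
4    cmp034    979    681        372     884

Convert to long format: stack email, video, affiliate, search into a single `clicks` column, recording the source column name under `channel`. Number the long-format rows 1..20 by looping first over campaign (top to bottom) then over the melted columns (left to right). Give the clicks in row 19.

372

20 rows total (5 × 4). Row 19: index ⌊(19-1)/4⌋ = 4 into campaign → cmp034; (19-1) mod 4 = 2 into the melted columns → affiliate.
So row 19 is (cmp034, affiliate, 372); clicks = 372.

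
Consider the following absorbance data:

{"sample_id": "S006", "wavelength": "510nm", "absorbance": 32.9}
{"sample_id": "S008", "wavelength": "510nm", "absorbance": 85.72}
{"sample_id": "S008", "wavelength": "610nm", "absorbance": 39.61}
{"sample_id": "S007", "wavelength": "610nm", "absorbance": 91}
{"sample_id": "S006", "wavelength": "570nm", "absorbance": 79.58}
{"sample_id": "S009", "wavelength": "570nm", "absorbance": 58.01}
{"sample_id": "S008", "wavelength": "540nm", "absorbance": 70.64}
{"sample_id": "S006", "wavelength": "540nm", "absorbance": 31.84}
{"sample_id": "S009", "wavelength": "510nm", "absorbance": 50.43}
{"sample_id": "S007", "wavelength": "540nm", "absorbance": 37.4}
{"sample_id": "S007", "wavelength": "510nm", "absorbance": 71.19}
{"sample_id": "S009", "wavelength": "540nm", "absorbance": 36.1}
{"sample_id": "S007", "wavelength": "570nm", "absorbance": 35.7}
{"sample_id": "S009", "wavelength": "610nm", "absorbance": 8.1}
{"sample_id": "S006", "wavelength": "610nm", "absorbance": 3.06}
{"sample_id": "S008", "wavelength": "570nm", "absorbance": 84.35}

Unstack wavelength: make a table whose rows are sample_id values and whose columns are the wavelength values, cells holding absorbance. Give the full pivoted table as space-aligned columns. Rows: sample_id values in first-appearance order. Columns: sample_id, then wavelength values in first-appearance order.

sample_id  510nm  610nm  570nm  540nm
S006       32.9   3.06   79.58  31.84
S008       85.72  39.61  84.35  70.64
S007       71.19  91     35.7   37.4 
S009       50.43  8.1    58.01  36.1 

Columns: sample_id plus the 4 distinct wavelength values (510nm, 610nm, 570nm, 540nm).
For example, row S006 column 510nm takes absorbance=32.9 from the long row (S006, 510nm).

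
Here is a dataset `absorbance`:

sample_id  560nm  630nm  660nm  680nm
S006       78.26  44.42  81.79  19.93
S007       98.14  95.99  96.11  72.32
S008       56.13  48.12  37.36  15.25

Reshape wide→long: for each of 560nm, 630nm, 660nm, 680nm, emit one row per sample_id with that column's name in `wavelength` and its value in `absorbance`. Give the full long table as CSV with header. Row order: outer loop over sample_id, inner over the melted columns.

Each (sample_id, column) pair becomes one row: 3 × 4 = 12 rows.
For example, (S006, 560nm) → absorbance=78.26.

sample_id,wavelength,absorbance
S006,560nm,78.26
S006,630nm,44.42
S006,660nm,81.79
S006,680nm,19.93
S007,560nm,98.14
S007,630nm,95.99
S007,660nm,96.11
S007,680nm,72.32
S008,560nm,56.13
S008,630nm,48.12
S008,660nm,37.36
S008,680nm,15.25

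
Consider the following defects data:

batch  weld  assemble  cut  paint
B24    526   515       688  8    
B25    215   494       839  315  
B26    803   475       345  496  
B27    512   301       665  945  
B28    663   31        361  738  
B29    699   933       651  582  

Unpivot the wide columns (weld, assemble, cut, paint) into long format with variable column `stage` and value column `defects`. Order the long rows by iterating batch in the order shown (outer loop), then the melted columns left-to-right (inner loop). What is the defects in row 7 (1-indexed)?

839

24 rows total (6 × 4). Row 7: index ⌊(7-1)/4⌋ = 1 into batch → B25; (7-1) mod 4 = 2 into the melted columns → cut.
So row 7 is (B25, cut, 839); defects = 839.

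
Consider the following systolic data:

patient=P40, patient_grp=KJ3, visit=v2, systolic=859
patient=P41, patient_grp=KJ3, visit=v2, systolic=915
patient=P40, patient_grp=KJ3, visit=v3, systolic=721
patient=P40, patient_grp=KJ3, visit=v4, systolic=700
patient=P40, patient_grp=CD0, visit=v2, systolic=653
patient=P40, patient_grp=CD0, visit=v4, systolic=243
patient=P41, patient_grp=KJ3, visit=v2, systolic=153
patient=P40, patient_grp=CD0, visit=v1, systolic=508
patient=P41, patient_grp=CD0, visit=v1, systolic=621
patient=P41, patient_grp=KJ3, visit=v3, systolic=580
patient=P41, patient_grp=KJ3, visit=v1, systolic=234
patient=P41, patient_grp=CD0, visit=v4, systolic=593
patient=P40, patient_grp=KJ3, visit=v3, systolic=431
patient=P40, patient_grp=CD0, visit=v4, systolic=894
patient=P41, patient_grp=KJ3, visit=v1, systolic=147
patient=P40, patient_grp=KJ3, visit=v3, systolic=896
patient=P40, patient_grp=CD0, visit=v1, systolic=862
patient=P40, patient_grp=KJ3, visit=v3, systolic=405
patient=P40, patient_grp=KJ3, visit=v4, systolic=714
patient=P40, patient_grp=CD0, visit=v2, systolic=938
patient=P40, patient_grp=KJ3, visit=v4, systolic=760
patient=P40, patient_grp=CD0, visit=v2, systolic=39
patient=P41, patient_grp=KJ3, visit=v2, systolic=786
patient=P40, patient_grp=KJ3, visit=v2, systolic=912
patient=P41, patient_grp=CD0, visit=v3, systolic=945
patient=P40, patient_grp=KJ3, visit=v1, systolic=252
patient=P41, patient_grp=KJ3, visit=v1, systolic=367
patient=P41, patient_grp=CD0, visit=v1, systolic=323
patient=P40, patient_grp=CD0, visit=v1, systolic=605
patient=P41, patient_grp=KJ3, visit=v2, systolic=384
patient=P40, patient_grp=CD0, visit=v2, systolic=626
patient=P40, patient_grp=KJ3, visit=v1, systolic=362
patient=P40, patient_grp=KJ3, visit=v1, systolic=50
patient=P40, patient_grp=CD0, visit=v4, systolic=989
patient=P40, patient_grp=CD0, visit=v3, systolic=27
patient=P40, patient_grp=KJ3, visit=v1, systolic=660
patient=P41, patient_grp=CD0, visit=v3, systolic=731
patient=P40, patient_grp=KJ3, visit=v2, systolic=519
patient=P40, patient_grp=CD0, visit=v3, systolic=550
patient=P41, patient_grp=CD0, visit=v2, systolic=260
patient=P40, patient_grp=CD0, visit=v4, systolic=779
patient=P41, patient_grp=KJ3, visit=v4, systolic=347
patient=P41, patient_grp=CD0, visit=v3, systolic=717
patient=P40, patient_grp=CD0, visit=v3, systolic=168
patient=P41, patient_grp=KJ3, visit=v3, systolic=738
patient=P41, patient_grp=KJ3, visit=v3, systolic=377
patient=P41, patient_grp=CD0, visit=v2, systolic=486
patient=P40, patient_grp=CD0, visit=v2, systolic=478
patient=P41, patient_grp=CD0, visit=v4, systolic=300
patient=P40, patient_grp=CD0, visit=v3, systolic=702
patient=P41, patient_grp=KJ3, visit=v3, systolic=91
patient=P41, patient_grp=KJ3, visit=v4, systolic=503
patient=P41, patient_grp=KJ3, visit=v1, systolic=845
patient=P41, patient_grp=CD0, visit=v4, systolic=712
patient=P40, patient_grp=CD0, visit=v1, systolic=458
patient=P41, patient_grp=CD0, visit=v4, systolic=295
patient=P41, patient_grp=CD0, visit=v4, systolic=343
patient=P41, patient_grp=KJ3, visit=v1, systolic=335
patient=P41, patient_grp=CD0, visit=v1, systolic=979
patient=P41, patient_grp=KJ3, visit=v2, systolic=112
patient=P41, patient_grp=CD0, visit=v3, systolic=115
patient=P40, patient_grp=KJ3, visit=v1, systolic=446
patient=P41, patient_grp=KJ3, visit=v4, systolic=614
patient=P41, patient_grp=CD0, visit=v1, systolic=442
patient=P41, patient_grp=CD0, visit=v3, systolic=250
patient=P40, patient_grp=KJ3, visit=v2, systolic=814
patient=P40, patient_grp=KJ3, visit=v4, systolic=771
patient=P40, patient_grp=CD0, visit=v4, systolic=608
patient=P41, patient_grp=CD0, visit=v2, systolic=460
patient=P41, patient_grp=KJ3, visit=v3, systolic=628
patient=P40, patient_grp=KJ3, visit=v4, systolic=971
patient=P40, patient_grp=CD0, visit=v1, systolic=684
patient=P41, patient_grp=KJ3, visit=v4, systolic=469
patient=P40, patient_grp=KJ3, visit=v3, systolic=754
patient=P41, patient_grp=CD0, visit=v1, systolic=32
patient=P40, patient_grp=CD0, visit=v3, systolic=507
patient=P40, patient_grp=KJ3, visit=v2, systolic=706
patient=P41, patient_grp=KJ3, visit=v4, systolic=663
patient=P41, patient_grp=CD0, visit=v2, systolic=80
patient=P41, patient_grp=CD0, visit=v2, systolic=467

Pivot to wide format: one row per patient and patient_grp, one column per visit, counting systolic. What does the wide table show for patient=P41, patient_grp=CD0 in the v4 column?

5

Rows with patient=P41, patient_grp=CD0 and visit=v4: systolic values are 593, 300, 712, 295, 343.
5 rows match — count = 5.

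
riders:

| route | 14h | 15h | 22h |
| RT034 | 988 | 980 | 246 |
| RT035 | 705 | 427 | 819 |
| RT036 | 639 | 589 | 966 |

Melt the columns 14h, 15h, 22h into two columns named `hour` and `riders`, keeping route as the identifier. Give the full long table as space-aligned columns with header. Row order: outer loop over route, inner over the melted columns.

route  hour  riders
RT034  14h   988   
RT034  15h   980   
RT034  22h   246   
RT035  14h   705   
RT035  15h   427   
RT035  22h   819   
RT036  14h   639   
RT036  15h   589   
RT036  22h   966   

Each (route, column) pair becomes one row: 3 × 3 = 9 rows.
For example, (RT034, 14h) → riders=988.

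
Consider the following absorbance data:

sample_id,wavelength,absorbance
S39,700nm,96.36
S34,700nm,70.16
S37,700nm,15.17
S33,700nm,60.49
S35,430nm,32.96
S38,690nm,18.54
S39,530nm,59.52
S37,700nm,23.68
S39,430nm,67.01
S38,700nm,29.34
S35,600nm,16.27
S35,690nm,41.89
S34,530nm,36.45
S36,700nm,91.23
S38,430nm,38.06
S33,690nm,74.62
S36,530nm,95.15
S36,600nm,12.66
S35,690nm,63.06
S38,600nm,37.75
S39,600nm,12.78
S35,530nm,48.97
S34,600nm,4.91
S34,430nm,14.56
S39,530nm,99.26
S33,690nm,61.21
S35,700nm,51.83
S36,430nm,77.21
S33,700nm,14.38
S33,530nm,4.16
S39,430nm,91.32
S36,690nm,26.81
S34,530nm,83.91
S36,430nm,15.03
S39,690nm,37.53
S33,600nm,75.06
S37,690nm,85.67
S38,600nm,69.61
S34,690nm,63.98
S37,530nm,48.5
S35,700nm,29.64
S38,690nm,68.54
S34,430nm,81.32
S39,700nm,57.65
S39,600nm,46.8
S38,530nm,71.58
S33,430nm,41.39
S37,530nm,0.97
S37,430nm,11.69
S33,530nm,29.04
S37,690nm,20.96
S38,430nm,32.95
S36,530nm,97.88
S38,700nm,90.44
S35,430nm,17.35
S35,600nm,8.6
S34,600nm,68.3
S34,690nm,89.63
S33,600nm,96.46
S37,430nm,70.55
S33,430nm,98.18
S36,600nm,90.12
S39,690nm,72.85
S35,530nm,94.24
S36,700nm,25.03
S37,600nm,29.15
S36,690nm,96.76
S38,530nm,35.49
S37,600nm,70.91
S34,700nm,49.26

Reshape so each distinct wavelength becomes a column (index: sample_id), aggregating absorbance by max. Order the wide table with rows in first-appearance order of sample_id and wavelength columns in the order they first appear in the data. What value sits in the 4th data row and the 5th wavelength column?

With rows in first-appearance order of sample_id, row 4 is sample_id=S33. wavelength columns in first-appearance order: 700nm, 430nm, 690nm, 530nm, 600nm; column 5 is 600nm.
Long rows with sample_id=S33, wavelength=600nm: max(75.06, 96.46) = 96.46.

96.46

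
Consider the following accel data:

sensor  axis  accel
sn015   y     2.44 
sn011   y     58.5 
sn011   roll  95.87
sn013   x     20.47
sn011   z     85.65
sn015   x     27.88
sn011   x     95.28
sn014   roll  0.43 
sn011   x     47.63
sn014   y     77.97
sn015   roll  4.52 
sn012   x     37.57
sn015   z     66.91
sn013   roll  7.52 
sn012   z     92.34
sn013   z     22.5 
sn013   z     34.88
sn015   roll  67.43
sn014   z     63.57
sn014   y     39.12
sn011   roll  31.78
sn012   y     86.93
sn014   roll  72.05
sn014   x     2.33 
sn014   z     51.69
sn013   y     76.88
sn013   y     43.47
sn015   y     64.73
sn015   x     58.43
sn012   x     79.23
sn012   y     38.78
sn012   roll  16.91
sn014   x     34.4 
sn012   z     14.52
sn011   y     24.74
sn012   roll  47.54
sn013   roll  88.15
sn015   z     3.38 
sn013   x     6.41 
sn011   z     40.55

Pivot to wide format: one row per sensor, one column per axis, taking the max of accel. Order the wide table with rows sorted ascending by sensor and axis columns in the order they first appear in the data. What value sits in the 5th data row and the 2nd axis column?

With rows sorted ascending by sensor, row 5 is sensor=sn015. axis columns in first-appearance order: y, roll, x, z; column 2 is roll.
Long rows with sensor=sn015, axis=roll: max(4.52, 67.43) = 67.43.

67.43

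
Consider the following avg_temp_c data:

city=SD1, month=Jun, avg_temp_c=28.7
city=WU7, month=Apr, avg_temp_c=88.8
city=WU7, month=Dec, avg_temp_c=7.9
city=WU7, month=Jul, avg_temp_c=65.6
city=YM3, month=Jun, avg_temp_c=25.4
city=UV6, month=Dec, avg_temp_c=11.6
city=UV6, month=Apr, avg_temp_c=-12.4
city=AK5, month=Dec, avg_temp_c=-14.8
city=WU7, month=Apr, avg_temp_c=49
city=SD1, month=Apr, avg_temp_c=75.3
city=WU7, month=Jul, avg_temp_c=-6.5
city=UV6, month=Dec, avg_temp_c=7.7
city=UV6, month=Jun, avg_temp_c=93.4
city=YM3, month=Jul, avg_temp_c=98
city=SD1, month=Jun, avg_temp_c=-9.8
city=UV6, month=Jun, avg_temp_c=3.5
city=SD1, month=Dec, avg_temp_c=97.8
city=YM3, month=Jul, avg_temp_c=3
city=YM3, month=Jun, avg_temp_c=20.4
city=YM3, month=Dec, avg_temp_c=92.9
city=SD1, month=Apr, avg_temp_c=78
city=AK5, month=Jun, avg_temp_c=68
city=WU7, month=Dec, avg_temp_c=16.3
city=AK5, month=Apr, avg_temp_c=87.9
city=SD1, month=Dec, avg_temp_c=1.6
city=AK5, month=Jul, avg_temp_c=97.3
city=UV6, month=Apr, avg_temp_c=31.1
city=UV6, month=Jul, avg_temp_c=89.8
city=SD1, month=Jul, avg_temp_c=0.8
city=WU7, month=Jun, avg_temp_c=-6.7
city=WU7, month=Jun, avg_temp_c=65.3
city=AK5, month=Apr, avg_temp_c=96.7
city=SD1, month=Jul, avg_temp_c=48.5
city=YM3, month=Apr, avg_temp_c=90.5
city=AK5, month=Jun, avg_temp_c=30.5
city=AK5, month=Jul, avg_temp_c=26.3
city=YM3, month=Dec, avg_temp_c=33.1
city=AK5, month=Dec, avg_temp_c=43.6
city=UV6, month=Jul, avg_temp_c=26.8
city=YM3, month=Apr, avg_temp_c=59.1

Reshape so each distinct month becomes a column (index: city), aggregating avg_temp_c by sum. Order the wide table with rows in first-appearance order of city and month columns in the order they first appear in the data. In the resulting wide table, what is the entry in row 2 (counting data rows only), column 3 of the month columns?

24.2

With rows in first-appearance order of city, row 2 is city=WU7. month columns in first-appearance order: Jun, Apr, Dec, Jul; column 3 is Dec.
Long rows with city=WU7, month=Dec: 7.9 + 16.3 = 24.2.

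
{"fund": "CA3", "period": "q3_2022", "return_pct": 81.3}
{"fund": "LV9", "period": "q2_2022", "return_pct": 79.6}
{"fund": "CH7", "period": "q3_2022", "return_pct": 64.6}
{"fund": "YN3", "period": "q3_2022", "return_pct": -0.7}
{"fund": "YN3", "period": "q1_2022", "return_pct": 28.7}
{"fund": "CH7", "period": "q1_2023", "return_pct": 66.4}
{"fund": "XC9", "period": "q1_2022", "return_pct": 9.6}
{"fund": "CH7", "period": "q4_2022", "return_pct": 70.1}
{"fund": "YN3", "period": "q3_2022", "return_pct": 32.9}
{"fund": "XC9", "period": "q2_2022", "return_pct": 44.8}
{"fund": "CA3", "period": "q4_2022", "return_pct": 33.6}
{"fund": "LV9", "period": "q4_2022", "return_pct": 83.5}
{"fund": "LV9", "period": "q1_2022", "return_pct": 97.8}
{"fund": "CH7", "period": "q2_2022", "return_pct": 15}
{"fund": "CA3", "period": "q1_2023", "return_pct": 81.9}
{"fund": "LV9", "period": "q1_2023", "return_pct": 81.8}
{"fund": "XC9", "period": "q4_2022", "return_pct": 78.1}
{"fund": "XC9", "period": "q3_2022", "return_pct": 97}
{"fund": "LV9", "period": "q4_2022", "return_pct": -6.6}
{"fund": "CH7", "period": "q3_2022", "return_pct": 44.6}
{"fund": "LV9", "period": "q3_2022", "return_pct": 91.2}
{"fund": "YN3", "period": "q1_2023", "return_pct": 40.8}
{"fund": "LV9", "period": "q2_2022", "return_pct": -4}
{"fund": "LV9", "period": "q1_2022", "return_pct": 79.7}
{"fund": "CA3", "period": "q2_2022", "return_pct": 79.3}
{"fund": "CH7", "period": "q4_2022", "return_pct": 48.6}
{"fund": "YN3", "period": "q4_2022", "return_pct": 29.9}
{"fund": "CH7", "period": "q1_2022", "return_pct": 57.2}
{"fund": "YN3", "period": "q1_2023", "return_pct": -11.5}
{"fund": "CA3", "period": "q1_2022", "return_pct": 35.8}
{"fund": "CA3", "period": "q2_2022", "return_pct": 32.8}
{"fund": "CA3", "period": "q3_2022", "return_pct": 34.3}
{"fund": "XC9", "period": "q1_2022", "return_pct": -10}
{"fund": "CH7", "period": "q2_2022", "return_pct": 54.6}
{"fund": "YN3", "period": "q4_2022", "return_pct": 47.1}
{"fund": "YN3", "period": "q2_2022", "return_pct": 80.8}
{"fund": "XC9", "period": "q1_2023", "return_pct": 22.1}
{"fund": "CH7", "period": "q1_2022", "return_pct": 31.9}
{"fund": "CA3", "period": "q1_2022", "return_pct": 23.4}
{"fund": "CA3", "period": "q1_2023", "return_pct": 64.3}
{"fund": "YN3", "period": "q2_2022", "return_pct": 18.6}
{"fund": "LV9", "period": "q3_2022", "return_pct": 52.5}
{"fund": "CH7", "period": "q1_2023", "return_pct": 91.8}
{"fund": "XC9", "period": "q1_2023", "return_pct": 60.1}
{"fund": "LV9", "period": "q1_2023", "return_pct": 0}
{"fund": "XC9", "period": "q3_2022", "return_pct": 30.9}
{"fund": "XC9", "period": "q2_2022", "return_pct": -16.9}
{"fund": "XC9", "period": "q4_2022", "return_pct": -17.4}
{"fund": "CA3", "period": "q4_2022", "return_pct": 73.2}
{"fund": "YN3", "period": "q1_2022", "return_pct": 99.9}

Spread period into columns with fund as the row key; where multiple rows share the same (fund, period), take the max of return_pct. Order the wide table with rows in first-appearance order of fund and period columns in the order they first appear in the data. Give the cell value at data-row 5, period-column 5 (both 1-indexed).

78.1

With rows in first-appearance order of fund, row 5 is fund=XC9. period columns in first-appearance order: q3_2022, q2_2022, q1_2022, q1_2023, q4_2022; column 5 is q4_2022.
Long rows with fund=XC9, period=q4_2022: max(78.1, -17.4) = 78.1.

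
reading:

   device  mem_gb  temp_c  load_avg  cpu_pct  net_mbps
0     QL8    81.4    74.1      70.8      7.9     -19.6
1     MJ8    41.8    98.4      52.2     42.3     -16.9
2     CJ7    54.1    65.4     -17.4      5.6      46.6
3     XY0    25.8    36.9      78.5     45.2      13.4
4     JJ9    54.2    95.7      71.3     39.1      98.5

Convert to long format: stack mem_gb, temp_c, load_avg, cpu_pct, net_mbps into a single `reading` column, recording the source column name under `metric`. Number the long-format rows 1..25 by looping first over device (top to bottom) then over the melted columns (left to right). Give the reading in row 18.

78.5

25 rows total (5 × 5). Row 18: index ⌊(18-1)/5⌋ = 3 into device → XY0; (18-1) mod 5 = 2 into the melted columns → load_avg.
So row 18 is (XY0, load_avg, 78.5); reading = 78.5.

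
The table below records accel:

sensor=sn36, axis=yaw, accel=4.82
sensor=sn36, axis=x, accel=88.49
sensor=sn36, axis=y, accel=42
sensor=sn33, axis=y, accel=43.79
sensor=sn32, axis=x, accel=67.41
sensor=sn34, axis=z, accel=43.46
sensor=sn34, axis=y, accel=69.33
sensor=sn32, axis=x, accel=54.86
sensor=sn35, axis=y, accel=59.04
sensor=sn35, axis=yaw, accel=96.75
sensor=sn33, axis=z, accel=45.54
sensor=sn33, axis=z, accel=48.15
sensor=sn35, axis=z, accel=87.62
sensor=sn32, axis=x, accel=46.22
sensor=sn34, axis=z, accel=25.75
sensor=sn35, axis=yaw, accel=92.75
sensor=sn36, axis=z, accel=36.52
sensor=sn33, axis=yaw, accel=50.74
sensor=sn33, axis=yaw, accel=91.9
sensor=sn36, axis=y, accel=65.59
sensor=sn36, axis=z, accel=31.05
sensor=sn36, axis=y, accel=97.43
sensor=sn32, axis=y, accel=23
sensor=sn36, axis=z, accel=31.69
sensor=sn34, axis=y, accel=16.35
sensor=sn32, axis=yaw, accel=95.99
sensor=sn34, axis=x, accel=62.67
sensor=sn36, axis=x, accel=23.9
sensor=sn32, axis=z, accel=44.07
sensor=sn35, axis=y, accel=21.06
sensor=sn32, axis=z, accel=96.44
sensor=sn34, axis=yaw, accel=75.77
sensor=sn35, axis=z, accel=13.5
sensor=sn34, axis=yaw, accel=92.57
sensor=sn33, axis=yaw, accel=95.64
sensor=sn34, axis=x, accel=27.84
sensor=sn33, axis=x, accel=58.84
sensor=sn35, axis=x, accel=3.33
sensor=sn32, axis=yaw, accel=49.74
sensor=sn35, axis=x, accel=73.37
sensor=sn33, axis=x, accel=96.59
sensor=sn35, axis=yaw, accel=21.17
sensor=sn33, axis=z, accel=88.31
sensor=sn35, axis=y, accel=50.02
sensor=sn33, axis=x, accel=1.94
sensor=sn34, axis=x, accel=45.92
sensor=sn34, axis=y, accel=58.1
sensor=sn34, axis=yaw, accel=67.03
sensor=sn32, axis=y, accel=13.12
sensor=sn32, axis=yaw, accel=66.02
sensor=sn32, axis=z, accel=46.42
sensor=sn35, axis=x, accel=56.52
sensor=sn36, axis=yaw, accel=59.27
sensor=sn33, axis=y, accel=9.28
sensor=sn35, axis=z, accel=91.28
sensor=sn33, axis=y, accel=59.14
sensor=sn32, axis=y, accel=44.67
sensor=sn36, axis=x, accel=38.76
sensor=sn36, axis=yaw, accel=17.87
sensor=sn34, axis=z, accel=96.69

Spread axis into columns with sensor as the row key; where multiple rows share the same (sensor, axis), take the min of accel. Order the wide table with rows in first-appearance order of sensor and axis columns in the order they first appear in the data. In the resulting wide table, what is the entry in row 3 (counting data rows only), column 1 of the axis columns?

49.74

With rows in first-appearance order of sensor, row 3 is sensor=sn32. axis columns in first-appearance order: yaw, x, y, z; column 1 is yaw.
Long rows with sensor=sn32, axis=yaw: min(95.99, 49.74, 66.02) = 49.74.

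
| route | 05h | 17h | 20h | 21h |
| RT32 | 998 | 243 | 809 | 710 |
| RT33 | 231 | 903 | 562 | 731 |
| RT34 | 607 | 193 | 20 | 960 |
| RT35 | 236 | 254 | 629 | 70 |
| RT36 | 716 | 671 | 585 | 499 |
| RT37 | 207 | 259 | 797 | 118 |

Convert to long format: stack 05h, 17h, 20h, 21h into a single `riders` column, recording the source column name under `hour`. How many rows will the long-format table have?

24

6 route values × 4 melted columns = 24 rows.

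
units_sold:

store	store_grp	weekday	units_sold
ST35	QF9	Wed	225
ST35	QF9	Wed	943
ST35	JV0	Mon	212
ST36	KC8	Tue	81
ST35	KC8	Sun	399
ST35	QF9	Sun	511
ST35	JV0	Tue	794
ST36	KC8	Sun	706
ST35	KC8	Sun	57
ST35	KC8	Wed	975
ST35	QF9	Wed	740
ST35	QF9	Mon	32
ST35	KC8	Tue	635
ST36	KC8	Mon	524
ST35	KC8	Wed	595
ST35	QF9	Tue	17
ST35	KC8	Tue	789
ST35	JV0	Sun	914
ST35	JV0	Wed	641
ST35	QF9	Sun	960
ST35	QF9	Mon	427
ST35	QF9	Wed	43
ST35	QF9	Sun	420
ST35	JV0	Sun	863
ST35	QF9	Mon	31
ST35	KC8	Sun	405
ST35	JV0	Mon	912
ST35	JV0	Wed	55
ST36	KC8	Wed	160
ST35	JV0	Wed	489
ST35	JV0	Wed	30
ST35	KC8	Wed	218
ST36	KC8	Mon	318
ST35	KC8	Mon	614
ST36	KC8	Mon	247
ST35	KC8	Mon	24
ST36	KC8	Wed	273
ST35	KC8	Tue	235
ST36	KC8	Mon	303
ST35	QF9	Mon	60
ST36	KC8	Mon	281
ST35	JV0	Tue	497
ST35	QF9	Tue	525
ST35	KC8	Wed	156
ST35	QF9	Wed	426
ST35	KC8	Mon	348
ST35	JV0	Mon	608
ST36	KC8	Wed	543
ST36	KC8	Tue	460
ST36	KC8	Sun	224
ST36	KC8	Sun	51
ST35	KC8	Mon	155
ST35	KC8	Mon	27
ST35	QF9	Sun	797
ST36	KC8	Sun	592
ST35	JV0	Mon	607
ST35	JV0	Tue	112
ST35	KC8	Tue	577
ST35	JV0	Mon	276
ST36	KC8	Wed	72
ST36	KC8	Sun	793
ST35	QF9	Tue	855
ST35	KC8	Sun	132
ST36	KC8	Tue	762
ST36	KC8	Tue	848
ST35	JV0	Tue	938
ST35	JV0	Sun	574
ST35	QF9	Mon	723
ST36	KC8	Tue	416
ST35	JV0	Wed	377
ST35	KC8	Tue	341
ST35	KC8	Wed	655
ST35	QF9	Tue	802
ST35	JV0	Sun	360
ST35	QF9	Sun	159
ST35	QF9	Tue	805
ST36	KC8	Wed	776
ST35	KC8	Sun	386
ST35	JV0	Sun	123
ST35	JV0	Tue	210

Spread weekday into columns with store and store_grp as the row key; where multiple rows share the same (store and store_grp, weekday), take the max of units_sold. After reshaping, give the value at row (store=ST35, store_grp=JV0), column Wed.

Rows with store=ST35, store_grp=JV0 and weekday=Wed: units_sold values are 641, 55, 489, 30, 377.
max(641, 55, 489, 30, 377) = 641.

641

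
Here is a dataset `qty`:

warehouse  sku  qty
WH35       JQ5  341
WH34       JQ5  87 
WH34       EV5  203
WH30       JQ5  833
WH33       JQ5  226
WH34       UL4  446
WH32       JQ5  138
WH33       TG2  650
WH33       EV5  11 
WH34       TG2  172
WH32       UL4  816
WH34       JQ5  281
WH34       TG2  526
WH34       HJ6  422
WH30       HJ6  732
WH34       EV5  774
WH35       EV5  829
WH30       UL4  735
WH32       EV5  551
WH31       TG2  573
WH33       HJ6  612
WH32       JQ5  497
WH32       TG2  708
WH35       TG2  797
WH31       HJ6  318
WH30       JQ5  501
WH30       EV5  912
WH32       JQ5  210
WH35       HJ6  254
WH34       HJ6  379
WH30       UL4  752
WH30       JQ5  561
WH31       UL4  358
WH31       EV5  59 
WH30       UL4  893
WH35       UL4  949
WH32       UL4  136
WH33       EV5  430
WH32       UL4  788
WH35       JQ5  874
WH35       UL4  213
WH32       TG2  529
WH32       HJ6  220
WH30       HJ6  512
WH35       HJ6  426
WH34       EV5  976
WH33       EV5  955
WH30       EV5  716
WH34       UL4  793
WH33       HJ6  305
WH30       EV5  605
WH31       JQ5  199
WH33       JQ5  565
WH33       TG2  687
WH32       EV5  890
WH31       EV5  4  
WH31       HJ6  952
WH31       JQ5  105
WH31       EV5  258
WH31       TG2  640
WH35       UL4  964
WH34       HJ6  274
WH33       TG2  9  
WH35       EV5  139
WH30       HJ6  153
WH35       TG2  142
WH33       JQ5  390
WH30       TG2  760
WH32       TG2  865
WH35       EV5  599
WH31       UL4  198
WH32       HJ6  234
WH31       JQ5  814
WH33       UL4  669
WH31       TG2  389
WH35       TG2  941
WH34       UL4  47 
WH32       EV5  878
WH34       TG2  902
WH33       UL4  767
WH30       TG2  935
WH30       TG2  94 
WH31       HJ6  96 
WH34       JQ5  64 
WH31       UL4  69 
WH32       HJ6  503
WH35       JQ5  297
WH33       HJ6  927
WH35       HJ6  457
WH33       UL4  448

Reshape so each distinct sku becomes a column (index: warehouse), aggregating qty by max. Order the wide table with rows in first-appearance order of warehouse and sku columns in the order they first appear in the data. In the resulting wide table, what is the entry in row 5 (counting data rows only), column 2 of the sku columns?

With rows in first-appearance order of warehouse, row 5 is warehouse=WH32. sku columns in first-appearance order: JQ5, EV5, UL4, TG2, HJ6; column 2 is EV5.
Long rows with warehouse=WH32, sku=EV5: max(551, 890, 878) = 890.

890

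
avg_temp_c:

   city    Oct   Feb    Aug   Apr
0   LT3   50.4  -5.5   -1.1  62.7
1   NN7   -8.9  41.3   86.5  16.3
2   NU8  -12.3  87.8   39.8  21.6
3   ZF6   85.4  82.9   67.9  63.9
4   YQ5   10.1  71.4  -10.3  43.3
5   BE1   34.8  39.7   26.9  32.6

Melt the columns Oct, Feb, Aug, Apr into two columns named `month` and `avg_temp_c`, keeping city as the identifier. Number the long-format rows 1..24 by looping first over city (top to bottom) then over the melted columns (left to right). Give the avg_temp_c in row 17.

10.1

24 rows total (6 × 4). Row 17: index ⌊(17-1)/4⌋ = 4 into city → YQ5; (17-1) mod 4 = 0 into the melted columns → Oct.
So row 17 is (YQ5, Oct, 10.1); avg_temp_c = 10.1.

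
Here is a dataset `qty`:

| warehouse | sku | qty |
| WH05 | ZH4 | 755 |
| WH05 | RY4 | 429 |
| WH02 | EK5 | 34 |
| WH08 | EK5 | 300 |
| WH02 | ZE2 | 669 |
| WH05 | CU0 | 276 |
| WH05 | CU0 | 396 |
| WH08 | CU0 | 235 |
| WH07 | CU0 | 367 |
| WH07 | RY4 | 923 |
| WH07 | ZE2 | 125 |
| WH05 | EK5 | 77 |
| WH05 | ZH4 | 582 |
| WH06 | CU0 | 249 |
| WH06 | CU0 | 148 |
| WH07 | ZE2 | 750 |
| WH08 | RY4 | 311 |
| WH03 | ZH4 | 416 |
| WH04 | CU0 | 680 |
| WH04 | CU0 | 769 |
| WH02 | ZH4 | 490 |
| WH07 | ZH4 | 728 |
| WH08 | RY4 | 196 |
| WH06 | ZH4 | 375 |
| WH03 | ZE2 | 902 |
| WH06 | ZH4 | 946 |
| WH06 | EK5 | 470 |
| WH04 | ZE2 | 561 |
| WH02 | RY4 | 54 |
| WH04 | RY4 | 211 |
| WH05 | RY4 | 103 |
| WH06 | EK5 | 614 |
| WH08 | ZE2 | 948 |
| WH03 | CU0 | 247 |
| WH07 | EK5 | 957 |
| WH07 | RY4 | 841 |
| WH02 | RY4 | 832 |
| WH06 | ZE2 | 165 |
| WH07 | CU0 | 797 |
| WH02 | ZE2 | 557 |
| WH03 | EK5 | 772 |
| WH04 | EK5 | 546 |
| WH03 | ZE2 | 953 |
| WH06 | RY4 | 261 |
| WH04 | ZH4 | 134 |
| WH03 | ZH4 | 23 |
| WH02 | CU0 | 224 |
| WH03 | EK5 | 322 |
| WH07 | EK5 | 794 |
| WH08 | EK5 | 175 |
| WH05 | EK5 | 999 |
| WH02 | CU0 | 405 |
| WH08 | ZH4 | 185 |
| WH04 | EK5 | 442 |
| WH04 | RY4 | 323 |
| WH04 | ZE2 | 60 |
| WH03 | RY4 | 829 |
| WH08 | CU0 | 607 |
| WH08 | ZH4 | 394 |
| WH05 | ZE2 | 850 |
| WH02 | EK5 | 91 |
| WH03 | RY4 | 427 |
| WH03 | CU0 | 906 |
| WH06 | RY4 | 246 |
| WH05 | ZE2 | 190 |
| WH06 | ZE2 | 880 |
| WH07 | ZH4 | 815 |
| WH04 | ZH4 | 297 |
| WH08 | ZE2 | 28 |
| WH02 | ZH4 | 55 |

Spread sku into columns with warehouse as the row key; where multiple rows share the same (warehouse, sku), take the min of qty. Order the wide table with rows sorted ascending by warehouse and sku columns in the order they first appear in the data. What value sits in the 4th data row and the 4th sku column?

190

With rows sorted ascending by warehouse, row 4 is warehouse=WH05. sku columns in first-appearance order: ZH4, RY4, EK5, ZE2, CU0; column 4 is ZE2.
Long rows with warehouse=WH05, sku=ZE2: min(850, 190) = 190.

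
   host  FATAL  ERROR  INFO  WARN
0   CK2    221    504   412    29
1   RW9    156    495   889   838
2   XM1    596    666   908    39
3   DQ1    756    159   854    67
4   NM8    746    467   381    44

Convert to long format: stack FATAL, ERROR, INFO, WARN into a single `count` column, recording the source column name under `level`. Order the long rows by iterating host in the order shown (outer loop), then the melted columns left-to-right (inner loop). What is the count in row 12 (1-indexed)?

20 rows total (5 × 4). Row 12: index ⌊(12-1)/4⌋ = 2 into host → XM1; (12-1) mod 4 = 3 into the melted columns → WARN.
So row 12 is (XM1, WARN, 39); count = 39.

39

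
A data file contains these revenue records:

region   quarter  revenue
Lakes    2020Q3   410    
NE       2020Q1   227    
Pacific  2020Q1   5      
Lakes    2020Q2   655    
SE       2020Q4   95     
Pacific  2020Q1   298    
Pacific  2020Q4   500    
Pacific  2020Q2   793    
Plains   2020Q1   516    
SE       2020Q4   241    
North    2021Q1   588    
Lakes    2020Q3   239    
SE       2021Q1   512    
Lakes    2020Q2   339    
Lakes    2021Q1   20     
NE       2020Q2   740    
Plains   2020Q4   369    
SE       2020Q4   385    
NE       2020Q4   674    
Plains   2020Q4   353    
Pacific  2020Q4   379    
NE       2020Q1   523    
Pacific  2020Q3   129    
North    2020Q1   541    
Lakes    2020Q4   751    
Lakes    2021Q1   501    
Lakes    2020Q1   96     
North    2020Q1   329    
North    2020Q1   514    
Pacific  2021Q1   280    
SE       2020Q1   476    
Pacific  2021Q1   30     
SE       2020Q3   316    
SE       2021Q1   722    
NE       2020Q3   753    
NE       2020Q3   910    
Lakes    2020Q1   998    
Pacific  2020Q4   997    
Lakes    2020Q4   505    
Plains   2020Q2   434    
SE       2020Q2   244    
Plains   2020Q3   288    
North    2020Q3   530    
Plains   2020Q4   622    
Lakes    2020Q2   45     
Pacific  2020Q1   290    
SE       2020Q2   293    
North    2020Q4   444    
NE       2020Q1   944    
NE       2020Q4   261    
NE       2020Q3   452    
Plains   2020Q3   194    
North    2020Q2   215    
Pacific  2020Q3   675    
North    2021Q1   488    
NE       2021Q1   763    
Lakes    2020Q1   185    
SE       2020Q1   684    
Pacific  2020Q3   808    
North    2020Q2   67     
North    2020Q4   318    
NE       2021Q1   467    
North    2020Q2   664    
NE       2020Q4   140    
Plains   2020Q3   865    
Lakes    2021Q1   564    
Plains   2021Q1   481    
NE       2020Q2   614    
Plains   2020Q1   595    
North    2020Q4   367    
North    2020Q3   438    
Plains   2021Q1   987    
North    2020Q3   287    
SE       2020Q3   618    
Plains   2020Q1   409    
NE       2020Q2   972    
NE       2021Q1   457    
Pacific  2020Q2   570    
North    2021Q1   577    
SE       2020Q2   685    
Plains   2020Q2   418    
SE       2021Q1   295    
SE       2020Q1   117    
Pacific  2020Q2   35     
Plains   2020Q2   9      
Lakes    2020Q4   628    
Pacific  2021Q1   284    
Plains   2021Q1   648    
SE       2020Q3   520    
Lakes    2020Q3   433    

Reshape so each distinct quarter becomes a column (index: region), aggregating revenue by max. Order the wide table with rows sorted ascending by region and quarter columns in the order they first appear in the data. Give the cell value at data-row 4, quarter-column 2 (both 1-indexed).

298

With rows sorted ascending by region, row 4 is region=Pacific. quarter columns in first-appearance order: 2020Q3, 2020Q1, 2020Q2, 2020Q4, 2021Q1; column 2 is 2020Q1.
Long rows with region=Pacific, quarter=2020Q1: max(5, 298, 290) = 298.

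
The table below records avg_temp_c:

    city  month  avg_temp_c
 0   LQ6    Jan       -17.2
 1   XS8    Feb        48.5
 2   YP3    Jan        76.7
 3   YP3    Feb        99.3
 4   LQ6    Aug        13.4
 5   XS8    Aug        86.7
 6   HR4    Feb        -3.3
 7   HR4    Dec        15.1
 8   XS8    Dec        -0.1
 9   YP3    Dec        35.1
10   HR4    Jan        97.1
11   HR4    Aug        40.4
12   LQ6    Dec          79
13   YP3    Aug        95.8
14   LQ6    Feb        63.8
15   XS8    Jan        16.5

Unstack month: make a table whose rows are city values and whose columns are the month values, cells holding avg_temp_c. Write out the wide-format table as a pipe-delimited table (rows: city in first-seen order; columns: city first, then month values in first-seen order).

Columns: city plus the 4 distinct month values (Jan, Feb, Aug, Dec).
For example, row LQ6 column Jan takes avg_temp_c=-17.2 from the long row (LQ6, Jan).

| city | Jan | Feb | Aug | Dec |
| LQ6 | -17.2 | 63.8 | 13.4 | 79 |
| XS8 | 16.5 | 48.5 | 86.7 | -0.1 |
| YP3 | 76.7 | 99.3 | 95.8 | 35.1 |
| HR4 | 97.1 | -3.3 | 40.4 | 15.1 |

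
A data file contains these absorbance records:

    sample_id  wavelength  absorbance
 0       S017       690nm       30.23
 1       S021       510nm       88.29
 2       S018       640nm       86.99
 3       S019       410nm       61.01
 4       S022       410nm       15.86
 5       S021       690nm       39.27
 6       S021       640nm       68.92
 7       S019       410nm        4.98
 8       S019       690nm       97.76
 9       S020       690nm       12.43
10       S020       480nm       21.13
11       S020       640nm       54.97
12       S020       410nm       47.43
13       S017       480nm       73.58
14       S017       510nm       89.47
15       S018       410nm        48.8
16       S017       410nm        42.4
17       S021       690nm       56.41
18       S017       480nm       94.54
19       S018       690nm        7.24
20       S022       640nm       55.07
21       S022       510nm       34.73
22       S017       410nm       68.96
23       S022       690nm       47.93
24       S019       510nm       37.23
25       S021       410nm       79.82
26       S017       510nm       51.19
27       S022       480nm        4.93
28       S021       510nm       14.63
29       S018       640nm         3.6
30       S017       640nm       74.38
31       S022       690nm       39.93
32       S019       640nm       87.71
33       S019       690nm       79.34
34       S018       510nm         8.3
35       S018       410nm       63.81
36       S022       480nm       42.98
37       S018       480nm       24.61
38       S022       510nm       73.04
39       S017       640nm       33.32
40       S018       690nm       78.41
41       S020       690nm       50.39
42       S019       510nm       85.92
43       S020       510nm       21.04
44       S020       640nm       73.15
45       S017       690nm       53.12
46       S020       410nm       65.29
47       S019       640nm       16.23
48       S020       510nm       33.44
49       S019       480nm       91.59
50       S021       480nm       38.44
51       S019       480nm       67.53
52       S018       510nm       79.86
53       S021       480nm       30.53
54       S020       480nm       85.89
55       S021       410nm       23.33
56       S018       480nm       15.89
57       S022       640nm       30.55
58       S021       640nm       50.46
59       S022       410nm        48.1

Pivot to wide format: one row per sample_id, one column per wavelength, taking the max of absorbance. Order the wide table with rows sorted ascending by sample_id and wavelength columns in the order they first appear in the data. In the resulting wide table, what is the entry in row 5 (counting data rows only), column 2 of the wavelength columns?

With rows sorted ascending by sample_id, row 5 is sample_id=S021. wavelength columns in first-appearance order: 690nm, 510nm, 640nm, 410nm, 480nm; column 2 is 510nm.
Long rows with sample_id=S021, wavelength=510nm: max(88.29, 14.63) = 88.29.

88.29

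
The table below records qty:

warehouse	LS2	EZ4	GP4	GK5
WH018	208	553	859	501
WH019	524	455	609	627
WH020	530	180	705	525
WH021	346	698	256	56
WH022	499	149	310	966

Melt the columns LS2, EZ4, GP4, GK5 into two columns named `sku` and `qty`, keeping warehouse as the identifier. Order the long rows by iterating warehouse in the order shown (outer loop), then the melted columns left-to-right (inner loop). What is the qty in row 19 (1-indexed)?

20 rows total (5 × 4). Row 19: index ⌊(19-1)/4⌋ = 4 into warehouse → WH022; (19-1) mod 4 = 2 into the melted columns → GP4.
So row 19 is (WH022, GP4, 310); qty = 310.

310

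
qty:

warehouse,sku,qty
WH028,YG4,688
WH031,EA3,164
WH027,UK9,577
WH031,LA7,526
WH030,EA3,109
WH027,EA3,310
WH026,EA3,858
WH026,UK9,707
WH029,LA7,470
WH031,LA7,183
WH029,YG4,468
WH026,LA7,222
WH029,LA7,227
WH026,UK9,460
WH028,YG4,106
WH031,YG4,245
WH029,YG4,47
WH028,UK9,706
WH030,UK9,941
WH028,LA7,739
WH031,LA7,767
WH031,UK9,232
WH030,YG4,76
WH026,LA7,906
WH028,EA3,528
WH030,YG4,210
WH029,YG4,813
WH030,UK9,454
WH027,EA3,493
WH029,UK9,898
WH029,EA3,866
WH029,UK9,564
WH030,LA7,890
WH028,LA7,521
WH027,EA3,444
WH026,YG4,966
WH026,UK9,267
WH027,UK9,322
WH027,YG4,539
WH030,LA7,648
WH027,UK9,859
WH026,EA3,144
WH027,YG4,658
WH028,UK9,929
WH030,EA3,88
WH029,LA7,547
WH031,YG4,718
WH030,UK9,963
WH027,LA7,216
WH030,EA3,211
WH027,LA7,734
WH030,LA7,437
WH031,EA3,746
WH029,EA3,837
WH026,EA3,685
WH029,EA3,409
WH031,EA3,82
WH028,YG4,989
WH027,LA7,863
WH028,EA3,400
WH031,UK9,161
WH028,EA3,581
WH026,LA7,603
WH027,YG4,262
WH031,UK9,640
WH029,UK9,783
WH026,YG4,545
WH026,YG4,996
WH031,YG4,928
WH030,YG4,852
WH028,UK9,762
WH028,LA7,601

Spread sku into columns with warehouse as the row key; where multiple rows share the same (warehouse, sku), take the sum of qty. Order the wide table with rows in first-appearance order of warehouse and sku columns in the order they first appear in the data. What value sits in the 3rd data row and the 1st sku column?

With rows in first-appearance order of warehouse, row 3 is warehouse=WH027. sku columns in first-appearance order: YG4, EA3, UK9, LA7; column 1 is YG4.
Long rows with warehouse=WH027, sku=YG4: 539 + 658 + 262 = 1459.

1459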